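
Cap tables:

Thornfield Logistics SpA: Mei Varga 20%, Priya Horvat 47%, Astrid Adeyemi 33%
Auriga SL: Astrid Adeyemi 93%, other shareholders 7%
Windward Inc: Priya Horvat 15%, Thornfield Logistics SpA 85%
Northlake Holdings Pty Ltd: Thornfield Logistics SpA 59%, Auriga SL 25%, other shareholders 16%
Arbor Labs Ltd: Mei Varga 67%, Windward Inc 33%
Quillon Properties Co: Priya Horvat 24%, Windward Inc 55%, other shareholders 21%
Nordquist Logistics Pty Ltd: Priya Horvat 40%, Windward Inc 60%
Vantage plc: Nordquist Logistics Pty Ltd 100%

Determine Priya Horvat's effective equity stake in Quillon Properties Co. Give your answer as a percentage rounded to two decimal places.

Priya reaches Quillon along 3 paths.
Direct stake: 24% = 24%.
Via Windward: 15% × 55% = 8.25%.
Via Thornfield → Windward: 47% × 85% × 55% = 21.9725%.
Total: 24% + 8.25% + 21.9725% = 54.2225%.
Rounded: 54.22%.

54.22%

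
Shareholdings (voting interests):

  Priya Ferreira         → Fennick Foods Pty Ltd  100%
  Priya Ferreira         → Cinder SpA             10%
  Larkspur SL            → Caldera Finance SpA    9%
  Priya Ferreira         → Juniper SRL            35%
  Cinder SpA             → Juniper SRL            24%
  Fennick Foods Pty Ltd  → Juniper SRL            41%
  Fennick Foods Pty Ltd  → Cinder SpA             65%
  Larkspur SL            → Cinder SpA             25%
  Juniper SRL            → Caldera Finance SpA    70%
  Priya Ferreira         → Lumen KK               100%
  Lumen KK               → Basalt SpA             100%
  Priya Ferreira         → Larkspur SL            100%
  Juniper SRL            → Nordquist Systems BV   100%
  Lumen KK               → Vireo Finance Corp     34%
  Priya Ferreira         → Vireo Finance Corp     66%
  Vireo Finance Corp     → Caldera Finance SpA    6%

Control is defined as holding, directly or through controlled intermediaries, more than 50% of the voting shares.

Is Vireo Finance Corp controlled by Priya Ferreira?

Priya holds 100% of Lumen, so Priya controls Lumen.
Priya and Lumen together hold 66% + 34% = 100% of Vireo, so Priya controls Vireo.

Yes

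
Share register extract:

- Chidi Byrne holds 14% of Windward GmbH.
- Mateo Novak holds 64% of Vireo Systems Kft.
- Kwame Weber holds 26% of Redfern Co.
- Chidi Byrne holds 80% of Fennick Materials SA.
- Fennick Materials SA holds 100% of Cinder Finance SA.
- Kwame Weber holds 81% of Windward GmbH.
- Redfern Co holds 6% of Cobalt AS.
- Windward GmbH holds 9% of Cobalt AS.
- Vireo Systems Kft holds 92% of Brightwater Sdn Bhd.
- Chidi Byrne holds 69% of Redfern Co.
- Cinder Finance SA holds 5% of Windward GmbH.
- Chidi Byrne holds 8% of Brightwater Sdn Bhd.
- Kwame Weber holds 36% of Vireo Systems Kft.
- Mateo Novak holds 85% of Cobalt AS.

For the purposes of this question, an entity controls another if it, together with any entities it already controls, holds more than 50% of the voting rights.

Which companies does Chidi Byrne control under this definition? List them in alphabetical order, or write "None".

Chidi holds 80% of Fennick, so Chidi controls Fennick.
Fennick holds 100% of Cinder, so Chidi controls Cinder.
Chidi holds 69% of Redfern, so Chidi controls Redfern.
No other company's threshold is met.

Cinder Finance SA, Fennick Materials SA, Redfern Co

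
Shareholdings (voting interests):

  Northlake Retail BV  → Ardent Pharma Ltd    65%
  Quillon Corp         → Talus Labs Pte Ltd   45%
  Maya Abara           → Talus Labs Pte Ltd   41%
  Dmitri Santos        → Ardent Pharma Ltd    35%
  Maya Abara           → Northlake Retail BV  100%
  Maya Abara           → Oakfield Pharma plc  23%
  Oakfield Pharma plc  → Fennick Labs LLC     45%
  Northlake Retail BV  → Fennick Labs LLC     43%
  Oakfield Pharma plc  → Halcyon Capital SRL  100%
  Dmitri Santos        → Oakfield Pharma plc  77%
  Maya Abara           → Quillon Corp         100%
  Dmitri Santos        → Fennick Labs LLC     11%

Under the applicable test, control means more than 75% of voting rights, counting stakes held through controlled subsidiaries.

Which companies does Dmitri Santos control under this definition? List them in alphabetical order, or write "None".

Dmitri holds 77% of Oakfield, so Dmitri controls Oakfield.
Oakfield holds 100% of Halcyon, so Dmitri controls Halcyon.
No other company's threshold is met.

Halcyon Capital SRL, Oakfield Pharma plc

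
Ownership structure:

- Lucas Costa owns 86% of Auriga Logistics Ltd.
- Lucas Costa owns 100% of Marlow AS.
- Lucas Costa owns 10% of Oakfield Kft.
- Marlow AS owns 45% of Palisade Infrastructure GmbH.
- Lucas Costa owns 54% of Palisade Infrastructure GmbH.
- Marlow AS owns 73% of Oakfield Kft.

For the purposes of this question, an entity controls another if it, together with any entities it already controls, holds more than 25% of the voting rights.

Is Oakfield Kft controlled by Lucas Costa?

Lucas holds 100% of Marlow, so Lucas controls Marlow.
Lucas and Marlow together hold 10% + 73% = 83% of Oakfield, so Lucas controls Oakfield.

Yes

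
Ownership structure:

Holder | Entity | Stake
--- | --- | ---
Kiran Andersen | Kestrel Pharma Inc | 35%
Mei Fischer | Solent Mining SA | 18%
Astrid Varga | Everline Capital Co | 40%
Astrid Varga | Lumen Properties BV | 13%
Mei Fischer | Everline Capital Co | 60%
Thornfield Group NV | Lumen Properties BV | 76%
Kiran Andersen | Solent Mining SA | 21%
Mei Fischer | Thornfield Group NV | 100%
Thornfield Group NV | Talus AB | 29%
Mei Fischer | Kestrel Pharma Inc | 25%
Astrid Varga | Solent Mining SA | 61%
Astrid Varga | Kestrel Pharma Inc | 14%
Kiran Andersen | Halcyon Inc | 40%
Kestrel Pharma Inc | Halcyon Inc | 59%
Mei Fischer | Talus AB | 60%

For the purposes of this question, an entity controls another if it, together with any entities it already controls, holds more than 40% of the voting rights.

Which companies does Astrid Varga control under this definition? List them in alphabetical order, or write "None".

Astrid holds 61% of Solent, so Astrid controls Solent.
No other company's threshold is met.

Solent Mining SA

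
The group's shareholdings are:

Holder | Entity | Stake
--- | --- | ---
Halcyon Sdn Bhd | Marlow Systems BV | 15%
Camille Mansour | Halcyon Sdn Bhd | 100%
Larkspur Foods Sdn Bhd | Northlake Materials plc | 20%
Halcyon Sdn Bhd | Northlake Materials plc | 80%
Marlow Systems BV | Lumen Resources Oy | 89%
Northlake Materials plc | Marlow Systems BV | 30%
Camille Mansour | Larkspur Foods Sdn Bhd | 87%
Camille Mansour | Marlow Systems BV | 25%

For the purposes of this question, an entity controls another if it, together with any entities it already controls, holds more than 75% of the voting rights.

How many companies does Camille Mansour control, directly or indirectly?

Camille holds 87% of Larkspur, so Camille controls Larkspur.
Camille holds 100% of Halcyon, so Camille controls Halcyon.
Halcyon and Larkspur together hold 80% + 20% = 100% of Northlake, so Camille controls Northlake.
No other company's threshold is met.
Camille controls 3 companies.

3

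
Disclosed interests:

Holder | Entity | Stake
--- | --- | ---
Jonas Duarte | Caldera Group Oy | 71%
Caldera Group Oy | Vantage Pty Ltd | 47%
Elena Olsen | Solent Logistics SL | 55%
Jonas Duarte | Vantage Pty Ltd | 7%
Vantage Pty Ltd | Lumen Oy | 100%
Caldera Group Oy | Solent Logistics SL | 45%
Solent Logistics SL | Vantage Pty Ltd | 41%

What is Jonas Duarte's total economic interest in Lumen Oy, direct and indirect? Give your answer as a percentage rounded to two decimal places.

Jonas reaches Lumen along 3 paths.
Via Caldera → Vantage: 71% × 47% × 100% = 33.37%.
Via Caldera → Solent → Vantage: 71% × 45% × 41% × 100% = 13.0995%.
Via Vantage: 7% × 100% = 7%.
Total: 33.37% + 13.0995% + 7% = 53.4695%.
Rounded: 53.47%.

53.47%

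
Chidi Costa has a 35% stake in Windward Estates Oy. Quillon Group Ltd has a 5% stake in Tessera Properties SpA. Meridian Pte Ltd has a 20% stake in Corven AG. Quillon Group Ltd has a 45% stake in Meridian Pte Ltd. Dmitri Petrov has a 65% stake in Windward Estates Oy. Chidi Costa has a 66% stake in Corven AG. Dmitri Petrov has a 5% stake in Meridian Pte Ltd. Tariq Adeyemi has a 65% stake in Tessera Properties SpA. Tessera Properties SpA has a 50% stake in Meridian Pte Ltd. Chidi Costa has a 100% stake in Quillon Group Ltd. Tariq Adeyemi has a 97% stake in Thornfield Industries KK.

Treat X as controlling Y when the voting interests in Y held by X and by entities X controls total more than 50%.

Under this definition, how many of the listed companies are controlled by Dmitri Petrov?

Dmitri holds 65% of Windward, so Dmitri controls Windward.
No other company's threshold is met.
Dmitri controls 1 company.

1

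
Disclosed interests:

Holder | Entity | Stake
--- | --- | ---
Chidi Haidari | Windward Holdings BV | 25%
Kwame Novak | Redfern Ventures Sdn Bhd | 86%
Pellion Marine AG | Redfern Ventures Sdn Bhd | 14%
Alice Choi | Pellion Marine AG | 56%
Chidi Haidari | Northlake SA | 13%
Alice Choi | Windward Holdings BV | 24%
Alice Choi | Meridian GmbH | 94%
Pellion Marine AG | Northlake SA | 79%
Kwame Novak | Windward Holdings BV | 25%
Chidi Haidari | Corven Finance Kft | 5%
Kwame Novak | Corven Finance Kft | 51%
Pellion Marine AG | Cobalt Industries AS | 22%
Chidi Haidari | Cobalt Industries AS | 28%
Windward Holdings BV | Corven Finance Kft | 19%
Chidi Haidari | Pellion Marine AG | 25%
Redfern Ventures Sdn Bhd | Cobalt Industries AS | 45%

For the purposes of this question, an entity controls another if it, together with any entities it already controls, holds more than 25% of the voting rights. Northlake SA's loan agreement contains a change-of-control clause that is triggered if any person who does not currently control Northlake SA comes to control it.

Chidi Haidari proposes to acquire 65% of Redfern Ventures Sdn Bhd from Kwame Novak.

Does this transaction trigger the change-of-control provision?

No

The purchase adds only to Chidi's holdings (Kwame's stake shrinks), so Chidi is the only person who could newly come to control Northlake.
Chidi holds 28% of Cobalt, so Chidi controls Cobalt.
In Northlake, Chidi's side holds only 13%, not > 25%.
So before the transaction, Chidi does not control Northlake.
After the purchase, Chidi holds 65% of Redfern directly, and Kwame's stake falls to 21%.
Chidi holds 65% of Redfern, so Chidi controls Redfern.
Chidi and Redfern together hold 28% + 45% = 73% of Cobalt, so Chidi controls Cobalt.
After the transaction, Chidi's side holds 13% of Northlake, not > 25%, so Chidi still does not control Northlake.
No new person acquires control, so the clause is not triggered.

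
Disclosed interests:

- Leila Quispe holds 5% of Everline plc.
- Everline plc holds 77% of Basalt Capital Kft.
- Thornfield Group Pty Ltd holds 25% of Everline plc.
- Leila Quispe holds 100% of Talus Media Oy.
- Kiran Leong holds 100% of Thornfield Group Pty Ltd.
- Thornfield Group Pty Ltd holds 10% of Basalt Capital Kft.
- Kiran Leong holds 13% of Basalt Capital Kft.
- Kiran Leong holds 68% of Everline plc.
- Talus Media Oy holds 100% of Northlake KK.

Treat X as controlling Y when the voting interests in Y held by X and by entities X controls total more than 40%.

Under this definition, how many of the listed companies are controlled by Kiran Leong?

3

Kiran holds 100% of Thornfield, so Kiran controls Thornfield.
Thornfield and Kiran together hold 25% + 68% = 93% of Everline, so Kiran controls Everline.
Everline and Kiran and Thornfield together hold 77% + 13% + 10% = 100% of Basalt, so Kiran controls Basalt.
No other company's threshold is met.
Kiran controls 3 companies.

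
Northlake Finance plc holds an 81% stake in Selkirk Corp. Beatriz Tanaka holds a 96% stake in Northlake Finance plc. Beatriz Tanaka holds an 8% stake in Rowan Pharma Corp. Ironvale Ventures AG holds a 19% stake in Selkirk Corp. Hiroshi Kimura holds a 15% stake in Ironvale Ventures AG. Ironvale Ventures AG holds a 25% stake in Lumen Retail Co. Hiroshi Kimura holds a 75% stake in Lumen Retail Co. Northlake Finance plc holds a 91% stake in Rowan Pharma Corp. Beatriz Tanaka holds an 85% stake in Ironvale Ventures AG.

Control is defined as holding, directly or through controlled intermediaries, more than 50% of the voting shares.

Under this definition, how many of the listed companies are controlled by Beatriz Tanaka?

Beatriz holds 96% of Northlake, so Beatriz controls Northlake.
Northlake and Beatriz together hold 91% + 8% = 99% of Rowan, so Beatriz controls Rowan.
Beatriz holds 85% of Ironvale, so Beatriz controls Ironvale.
Northlake and Ironvale together hold 81% + 19% = 100% of Selkirk, so Beatriz controls Selkirk.
No other company's threshold is met.
Beatriz controls 4 companies.

4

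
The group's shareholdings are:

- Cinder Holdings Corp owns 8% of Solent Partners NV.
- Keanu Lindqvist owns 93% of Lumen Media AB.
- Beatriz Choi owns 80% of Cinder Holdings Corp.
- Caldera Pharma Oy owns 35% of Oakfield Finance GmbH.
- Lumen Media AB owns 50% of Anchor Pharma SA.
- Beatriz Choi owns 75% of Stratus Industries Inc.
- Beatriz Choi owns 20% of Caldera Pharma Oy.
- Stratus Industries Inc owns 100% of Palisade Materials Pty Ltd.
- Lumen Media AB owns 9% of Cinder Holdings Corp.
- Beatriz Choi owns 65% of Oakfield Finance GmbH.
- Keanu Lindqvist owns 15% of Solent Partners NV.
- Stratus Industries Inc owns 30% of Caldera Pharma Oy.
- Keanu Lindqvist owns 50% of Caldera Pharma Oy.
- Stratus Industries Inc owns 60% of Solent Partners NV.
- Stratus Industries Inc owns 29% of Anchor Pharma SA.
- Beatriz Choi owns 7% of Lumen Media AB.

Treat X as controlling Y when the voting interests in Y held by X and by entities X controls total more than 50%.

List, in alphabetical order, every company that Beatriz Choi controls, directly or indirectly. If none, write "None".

Cinder Holdings Corp, Oakfield Finance GmbH, Palisade Materials Pty Ltd, Solent Partners NV, Stratus Industries Inc

Beatriz holds 75% of Stratus, so Beatriz controls Stratus.
Beatriz holds 80% of Cinder, so Beatriz controls Cinder.
Beatriz holds 65% of Oakfield, so Beatriz controls Oakfield.
Cinder and Stratus together hold 8% + 60% = 68% of Solent, so Beatriz controls Solent.
Stratus holds 100% of Palisade, so Beatriz controls Palisade.
No other company's threshold is met.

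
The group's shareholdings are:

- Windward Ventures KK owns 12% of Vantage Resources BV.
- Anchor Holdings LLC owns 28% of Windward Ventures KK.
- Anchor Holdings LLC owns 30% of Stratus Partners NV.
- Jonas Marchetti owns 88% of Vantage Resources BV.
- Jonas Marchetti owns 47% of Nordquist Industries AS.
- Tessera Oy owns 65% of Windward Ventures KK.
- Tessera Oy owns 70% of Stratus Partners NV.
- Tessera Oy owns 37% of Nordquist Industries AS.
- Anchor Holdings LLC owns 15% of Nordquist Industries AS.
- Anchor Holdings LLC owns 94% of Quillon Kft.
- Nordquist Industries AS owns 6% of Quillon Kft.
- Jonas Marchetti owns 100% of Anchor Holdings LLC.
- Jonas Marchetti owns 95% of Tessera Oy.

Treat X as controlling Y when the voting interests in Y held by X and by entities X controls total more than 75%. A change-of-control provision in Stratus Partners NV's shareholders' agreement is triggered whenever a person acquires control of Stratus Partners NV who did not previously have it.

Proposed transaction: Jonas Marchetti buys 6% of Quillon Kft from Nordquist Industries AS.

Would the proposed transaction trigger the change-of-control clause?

The purchase adds only to Jonas's holdings (Nordquist's stake shrinks), so Jonas is the only person who could newly come to control Stratus.
Jonas holds 100% of Anchor, so Jonas controls Anchor.
Jonas holds 95% of Tessera, so Jonas controls Tessera.
Anchor and Tessera together hold 30% + 70% = 100% of Stratus, so Jonas controls Stratus.
So Jonas already controls Stratus before the transaction.
After the purchase, Jonas holds 6% of Quillon directly, and Nordquist's stake falls to 0%.
Jonas controlled Stratus already, so this is not a new person acquiring control; every other person's position is unchanged or reduced.
No new person acquires control, so the clause is not triggered.

No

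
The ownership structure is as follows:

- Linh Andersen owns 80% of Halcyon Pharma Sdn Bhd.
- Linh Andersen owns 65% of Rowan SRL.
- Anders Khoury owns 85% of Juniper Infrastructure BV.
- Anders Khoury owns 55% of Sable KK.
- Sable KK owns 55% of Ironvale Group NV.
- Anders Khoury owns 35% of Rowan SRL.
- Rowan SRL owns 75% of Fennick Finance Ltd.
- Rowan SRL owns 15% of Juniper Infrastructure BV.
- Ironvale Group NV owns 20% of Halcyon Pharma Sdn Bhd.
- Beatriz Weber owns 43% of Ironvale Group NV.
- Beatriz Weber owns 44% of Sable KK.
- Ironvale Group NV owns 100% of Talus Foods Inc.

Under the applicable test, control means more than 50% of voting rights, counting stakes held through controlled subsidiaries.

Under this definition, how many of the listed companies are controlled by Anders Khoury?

Anders holds 55% of Sable, so Anders controls Sable.
Sable holds 55% of Ironvale, so Anders controls Ironvale.
Anders holds 85% of Juniper, so Anders controls Juniper.
Ironvale holds 100% of Talus, so Anders controls Talus.
No other company's threshold is met.
Anders controls 4 companies.

4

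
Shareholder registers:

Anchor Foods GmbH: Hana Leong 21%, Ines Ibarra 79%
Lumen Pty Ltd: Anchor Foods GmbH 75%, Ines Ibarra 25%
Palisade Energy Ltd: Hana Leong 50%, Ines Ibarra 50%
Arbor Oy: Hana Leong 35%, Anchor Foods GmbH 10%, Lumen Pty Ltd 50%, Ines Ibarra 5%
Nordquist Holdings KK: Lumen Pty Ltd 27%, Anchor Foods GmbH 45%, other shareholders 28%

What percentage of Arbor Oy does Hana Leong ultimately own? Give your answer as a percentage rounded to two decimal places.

44.98%

Hana reaches Arbor along 3 paths.
Direct stake: 35% = 35%.
Via Anchor: 21% × 10% = 2.1%.
Via Anchor → Lumen: 21% × 75% × 50% = 7.875%.
Total: 35% + 2.1% + 7.875% = 44.975%.
Rounded: 44.98%.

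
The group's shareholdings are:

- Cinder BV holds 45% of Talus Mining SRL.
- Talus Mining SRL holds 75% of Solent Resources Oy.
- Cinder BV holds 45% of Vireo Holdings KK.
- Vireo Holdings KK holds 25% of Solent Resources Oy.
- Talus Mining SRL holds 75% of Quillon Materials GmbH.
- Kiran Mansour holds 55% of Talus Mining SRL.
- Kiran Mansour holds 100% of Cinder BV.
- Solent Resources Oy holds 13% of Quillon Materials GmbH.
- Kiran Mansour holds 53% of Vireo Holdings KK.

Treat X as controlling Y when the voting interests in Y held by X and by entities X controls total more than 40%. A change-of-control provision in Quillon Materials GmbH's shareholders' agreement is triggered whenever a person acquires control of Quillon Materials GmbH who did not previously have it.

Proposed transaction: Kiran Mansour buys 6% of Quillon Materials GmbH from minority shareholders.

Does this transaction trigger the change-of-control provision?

No

The purchase changes only Kiran's holdings, so Kiran is the only person who could newly come to control Quillon.
Kiran holds 100% of Cinder, so Kiran controls Cinder.
Kiran and Cinder together hold 55% + 45% = 100% of Talus, so Kiran controls Talus.
Kiran and Cinder together hold 53% + 45% = 98% of Vireo, so Kiran controls Vireo.
Talus and Vireo together hold 75% + 25% = 100% of Solent, so Kiran controls Solent.
Talus and Solent together hold 75% + 13% = 88% of Quillon, so Kiran controls Quillon.
So Kiran already controls Quillon before the transaction.
After the purchase, Kiran holds 6% of Quillon directly.
Kiran controlled Quillon already, so this is not a new person acquiring control; every other person's position is unchanged or reduced.
No new person acquires control, so the clause is not triggered.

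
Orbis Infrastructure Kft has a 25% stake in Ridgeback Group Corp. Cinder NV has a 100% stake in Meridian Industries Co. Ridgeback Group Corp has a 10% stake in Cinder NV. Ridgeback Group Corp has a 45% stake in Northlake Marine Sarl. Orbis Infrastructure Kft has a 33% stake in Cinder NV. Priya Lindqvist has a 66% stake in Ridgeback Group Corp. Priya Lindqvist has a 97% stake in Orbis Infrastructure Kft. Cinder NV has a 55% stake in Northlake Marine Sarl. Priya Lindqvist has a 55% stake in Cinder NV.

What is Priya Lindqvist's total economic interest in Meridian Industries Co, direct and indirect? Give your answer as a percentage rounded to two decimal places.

Priya reaches Meridian along 4 paths.
Via Cinder: 55% × 100% = 55%.
Via Orbis → Ridgeback → Cinder: 97% × 25% × 10% × 100% = 2.425%.
Via Ridgeback → Cinder: 66% × 10% × 100% = 6.6%.
Via Orbis → Cinder: 97% × 33% × 100% = 32.01%.
Total: 55% + 2.425% + 6.6% + 32.01% = 96.035%.
Rounded: 96.04%.

96.04%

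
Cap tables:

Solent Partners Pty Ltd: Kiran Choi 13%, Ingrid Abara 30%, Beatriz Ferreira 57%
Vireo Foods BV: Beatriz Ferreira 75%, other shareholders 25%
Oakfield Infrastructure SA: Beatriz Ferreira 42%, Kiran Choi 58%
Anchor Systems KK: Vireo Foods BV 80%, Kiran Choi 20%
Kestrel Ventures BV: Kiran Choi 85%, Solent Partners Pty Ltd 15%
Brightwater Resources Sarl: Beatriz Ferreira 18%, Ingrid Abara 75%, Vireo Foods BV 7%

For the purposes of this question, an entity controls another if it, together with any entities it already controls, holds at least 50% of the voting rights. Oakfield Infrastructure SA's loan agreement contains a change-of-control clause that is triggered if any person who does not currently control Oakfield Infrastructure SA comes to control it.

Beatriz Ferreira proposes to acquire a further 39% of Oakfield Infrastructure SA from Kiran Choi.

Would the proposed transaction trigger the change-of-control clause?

The purchase adds only to Beatriz's holdings (Kiran's stake shrinks), so Beatriz is the only person who could newly come to control Oakfield.
Beatriz holds 57% of Solent, so Beatriz controls Solent.
Beatriz holds 75% of Vireo, so Beatriz controls Vireo.
Vireo holds 80% of Anchor, so Beatriz controls Anchor.
In Oakfield, Beatriz's side holds only 42%, not ≥ 50%.
So before the transaction, Beatriz does not control Oakfield.
After the purchase, Beatriz's direct stake in Oakfield rises to 42% + 39% = 81%, and Kiran's stake falls to 19%.
Beatriz holds 81% of Oakfield, so Beatriz controls Oakfield.
Beatriz did not control Oakfield before and does after, so the clause is triggered.

Yes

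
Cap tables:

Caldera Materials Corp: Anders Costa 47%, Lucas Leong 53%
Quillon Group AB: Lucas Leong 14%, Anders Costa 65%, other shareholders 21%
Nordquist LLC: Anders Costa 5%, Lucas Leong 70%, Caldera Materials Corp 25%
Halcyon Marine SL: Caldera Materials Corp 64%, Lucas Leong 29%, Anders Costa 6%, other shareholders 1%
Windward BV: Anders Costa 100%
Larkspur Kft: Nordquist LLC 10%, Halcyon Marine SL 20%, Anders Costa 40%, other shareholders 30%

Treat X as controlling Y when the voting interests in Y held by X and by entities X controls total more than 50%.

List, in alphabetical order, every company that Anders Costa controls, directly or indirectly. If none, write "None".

Quillon Group AB, Windward BV

Anders holds 65% of Quillon, so Anders controls Quillon.
Anders holds 100% of Windward, so Anders controls Windward.
No other company's threshold is met.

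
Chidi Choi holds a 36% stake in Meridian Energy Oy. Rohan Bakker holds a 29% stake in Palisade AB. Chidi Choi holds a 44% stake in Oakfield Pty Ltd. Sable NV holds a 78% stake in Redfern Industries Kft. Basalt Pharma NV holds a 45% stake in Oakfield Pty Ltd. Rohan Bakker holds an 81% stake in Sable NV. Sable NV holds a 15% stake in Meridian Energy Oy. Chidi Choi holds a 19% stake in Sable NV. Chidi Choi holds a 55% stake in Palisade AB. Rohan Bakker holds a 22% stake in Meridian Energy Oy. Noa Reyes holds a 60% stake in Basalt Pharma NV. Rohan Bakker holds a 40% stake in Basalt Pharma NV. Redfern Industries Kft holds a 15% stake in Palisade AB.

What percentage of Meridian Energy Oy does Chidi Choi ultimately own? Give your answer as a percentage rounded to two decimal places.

38.85%

Chidi reaches Meridian along 2 paths.
Via Sable: 19% × 15% = 2.85%.
Direct stake: 36% = 36%.
Total: 2.85% + 36% = 38.85%.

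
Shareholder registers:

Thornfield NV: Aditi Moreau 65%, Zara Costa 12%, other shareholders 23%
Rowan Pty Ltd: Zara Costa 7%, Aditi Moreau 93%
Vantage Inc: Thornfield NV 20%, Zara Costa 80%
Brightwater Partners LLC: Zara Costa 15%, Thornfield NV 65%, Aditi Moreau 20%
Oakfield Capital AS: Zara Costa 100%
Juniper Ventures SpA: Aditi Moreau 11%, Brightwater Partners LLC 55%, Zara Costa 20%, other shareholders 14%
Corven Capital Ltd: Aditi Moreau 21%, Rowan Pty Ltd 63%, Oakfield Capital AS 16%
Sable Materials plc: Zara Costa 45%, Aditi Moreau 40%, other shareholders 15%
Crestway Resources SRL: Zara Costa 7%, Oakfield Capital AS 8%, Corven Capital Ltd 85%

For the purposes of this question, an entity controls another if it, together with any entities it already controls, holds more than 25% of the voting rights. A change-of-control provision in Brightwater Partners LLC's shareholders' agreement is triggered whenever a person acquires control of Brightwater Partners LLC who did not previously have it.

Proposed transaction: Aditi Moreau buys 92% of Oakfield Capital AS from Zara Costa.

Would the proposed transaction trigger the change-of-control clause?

No

The purchase adds only to Aditi's holdings (Zara's stake shrinks), so Aditi is the only person who could newly come to control Brightwater.
Aditi holds 65% of Thornfield, so Aditi controls Thornfield.
Thornfield and Aditi together hold 65% + 20% = 85% of Brightwater, so Aditi controls Brightwater.
So Aditi already controls Brightwater before the transaction.
After the purchase, Aditi holds 92% of Oakfield directly, and Zara's stake falls to 8%.
Aditi controlled Brightwater already, so this is not a new person acquiring control; every other person's position is unchanged or reduced.
No new person acquires control, so the clause is not triggered.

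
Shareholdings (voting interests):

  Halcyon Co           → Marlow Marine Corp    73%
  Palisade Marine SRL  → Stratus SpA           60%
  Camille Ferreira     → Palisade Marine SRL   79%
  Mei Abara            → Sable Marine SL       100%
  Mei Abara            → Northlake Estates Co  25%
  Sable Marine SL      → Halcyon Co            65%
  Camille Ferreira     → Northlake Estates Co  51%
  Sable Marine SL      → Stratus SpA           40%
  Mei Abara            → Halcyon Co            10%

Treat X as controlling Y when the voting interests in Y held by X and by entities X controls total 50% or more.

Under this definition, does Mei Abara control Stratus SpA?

No

Mei holds 100% of Sable, so Mei controls Sable.
Mei and Sable together hold 10% + 65% = 75% of Halcyon, so Mei controls Halcyon.
Halcyon holds 73% of Marlow, so Mei controls Marlow.
In Stratus, Mei's side holds only 40%, not ≥ 50%.
So Mei does not control Stratus.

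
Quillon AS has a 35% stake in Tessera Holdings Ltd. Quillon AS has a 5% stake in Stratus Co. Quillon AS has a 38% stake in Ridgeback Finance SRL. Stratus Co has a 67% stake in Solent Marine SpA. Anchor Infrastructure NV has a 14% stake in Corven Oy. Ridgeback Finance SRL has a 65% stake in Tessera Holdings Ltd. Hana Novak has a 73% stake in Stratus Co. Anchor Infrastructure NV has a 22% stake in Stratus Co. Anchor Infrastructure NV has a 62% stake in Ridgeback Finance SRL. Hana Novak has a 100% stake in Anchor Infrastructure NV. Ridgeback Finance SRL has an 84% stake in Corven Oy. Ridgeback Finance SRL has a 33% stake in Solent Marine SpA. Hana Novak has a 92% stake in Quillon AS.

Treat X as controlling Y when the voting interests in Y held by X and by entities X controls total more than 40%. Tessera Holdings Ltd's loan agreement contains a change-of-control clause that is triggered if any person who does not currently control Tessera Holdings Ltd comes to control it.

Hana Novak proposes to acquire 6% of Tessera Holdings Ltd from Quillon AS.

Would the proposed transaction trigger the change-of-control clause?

The purchase adds only to Hana's holdings (Quillon's stake shrinks), so Hana is the only person who could newly come to control Tessera.
Hana holds 92% of Quillon, so Hana controls Quillon.
Hana holds 100% of Anchor, so Hana controls Anchor.
Quillon and Anchor together hold 38% + 62% = 100% of Ridgeback, so Hana controls Ridgeback.
Ridgeback and Quillon together hold 65% + 35% = 100% of Tessera, so Hana controls Tessera.
So Hana already controls Tessera before the transaction.
After the purchase, Hana holds 6% of Tessera directly, and Quillon's stake falls to 29%.
Hana controlled Tessera already, so this is not a new person acquiring control; every other person's position is unchanged or reduced.
No new person acquires control, so the clause is not triggered.

No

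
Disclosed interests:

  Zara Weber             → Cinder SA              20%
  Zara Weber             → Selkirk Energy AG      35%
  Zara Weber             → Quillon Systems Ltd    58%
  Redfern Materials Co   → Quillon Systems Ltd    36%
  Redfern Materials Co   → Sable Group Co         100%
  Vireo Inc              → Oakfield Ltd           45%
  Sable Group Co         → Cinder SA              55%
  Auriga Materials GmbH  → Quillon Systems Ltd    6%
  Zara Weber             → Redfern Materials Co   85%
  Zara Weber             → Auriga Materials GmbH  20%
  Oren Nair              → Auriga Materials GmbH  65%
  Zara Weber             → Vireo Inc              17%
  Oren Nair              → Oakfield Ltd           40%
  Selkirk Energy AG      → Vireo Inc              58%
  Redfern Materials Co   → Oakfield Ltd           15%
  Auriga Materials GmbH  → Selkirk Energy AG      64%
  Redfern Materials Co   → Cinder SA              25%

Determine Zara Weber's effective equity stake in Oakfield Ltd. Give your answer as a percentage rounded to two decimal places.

32.88%

Zara reaches Oakfield along 4 paths.
Via Redfern: 85% × 15% = 12.75%.
Via Vireo: 17% × 45% = 7.65%.
Via Auriga → Selkirk → Vireo: 20% × 64% × 58% × 45% = 3.3408%.
Via Selkirk → Vireo: 35% × 58% × 45% = 9.135%.
Total: 12.75% + 7.65% + 3.3408% + 9.135% = 32.8758%.
Rounded: 32.88%.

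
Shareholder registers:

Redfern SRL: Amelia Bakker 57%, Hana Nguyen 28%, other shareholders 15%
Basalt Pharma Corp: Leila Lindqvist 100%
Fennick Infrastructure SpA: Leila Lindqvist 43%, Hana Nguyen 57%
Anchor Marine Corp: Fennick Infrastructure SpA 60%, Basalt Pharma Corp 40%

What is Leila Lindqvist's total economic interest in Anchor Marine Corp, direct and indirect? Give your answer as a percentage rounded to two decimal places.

65.80%

Leila reaches Anchor along 2 paths.
Via Fennick: 43% × 60% = 25.8%.
Via Basalt: 100% × 40% = 40%.
Total: 25.8% + 40% = 65.8%.
Rounded: 65.80%.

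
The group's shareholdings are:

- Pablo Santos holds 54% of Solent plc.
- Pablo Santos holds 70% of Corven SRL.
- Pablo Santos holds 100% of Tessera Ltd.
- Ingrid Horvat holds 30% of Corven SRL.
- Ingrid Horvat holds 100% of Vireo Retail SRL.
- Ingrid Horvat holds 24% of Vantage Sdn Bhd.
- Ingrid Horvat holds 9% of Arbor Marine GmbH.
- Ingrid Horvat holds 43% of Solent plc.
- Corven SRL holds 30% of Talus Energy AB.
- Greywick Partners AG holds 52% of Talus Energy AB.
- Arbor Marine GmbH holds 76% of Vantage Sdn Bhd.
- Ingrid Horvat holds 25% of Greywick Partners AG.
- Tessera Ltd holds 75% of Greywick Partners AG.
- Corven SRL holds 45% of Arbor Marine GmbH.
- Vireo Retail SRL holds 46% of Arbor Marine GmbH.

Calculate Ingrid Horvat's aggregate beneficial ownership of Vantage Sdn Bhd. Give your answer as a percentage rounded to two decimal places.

Ingrid reaches Vantage along 4 paths.
Direct stake: 24% = 24%.
Via Corven → Arbor: 30% × 45% × 76% = 10.26%.
Via Vireo → Arbor: 100% × 46% × 76% = 34.96%.
Via Arbor: 9% × 76% = 6.84%.
Total: 24% + 10.26% + 34.96% + 6.84% = 76.06%.

76.06%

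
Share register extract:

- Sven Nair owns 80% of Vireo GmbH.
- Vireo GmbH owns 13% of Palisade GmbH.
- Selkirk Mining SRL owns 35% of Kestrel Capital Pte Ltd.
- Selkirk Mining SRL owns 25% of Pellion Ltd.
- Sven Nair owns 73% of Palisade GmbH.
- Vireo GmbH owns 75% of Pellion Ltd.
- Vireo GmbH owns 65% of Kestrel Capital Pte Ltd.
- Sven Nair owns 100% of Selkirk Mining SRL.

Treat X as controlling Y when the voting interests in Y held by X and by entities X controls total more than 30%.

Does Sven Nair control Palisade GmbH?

Yes

Sven holds 80% of Vireo, so Sven controls Vireo.
Sven and Vireo together hold 73% + 13% = 86% of Palisade, so Sven controls Palisade.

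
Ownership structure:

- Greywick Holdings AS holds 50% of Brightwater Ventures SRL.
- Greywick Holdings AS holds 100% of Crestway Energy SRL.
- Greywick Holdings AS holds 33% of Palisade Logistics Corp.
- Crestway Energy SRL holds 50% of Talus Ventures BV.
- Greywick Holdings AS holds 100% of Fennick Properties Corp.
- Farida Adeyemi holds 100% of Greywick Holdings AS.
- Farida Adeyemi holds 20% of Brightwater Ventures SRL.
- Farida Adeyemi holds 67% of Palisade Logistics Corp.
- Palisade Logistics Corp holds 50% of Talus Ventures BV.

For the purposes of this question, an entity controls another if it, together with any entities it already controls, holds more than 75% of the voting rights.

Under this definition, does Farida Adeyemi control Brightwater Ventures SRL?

No

Farida holds 100% of Greywick, so Farida controls Greywick.
Greywick and Farida together hold 33% + 67% = 100% of Palisade, so Farida controls Palisade.
Greywick holds 100% of Crestway, so Farida controls Crestway.
Greywick holds 100% of Fennick, so Farida controls Fennick.
Palisade and Crestway together hold 50% + 50% = 100% of Talus, so Farida controls Talus.
In Brightwater, Farida's side holds only 50% + 20% = 70%, not > 75%.
So Farida does not control Brightwater.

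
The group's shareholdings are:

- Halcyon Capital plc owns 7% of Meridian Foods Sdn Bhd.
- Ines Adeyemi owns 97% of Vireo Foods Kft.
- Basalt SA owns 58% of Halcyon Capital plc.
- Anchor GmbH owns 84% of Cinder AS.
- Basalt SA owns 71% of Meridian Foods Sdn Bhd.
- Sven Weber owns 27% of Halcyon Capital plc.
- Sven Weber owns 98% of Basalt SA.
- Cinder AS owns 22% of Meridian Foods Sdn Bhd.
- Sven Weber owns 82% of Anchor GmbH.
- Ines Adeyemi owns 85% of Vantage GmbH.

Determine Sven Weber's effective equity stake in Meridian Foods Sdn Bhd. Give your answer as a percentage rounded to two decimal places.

90.60%

Sven reaches Meridian along 4 paths.
Via Anchor → Cinder: 82% × 84% × 22% = 15.1536%.
Via Basalt: 98% × 71% = 69.58%.
Via Basalt → Halcyon: 98% × 58% × 7% = 3.9788%.
Via Halcyon: 27% × 7% = 1.89%.
Total: 15.1536% + 69.58% + 3.9788% + 1.89% = 90.6024%.
Rounded: 90.60%.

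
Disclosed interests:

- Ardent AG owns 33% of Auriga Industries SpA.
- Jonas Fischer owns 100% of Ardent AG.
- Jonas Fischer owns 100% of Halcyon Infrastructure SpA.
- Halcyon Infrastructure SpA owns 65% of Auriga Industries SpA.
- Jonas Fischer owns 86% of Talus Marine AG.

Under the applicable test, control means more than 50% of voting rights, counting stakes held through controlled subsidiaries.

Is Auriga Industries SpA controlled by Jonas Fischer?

Yes

Jonas holds 100% of Ardent, so Jonas controls Ardent.
Jonas holds 100% of Halcyon, so Jonas controls Halcyon.
Ardent and Halcyon together hold 33% + 65% = 98% of Auriga, so Jonas controls Auriga.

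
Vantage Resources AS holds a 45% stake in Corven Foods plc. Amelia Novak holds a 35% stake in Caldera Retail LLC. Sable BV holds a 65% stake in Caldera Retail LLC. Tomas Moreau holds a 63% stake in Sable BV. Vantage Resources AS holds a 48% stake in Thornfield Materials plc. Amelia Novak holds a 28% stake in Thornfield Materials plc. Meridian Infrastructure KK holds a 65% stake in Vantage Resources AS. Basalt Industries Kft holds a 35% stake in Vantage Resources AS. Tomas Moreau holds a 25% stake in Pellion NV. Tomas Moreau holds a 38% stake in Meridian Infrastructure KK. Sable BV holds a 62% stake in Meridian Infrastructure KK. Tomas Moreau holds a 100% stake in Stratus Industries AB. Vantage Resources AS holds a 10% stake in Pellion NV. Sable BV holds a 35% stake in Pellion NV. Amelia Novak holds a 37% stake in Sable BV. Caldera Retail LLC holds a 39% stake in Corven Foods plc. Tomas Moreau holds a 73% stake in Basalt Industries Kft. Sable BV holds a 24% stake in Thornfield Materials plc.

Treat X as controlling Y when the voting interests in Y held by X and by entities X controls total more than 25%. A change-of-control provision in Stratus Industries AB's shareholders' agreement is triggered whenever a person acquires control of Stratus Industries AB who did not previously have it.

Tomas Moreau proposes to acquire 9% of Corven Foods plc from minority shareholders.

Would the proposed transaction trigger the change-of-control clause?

No

The purchase changes only Tomas's holdings, so Tomas is the only person who could newly come to control Stratus.
Tomas holds 100% of Stratus, so Tomas controls Stratus.
So Tomas already controls Stratus before the transaction.
After the purchase, Tomas holds 9% of Corven directly.
Tomas controlled Stratus already, so this is not a new person acquiring control; every other person's position is unchanged or reduced.
No new person acquires control, so the clause is not triggered.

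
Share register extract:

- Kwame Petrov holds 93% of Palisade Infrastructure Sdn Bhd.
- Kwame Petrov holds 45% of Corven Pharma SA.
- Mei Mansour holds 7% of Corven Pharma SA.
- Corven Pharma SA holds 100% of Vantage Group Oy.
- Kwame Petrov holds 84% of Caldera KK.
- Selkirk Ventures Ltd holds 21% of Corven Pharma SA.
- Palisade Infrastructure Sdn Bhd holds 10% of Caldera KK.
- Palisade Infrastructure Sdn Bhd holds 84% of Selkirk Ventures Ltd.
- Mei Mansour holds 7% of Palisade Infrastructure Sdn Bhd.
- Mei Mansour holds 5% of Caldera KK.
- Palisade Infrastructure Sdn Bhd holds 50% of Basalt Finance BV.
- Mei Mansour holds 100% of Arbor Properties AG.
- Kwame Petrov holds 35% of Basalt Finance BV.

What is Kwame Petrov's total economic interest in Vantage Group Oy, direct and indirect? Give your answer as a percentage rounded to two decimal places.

61.41%

Kwame reaches Vantage along 2 paths.
Via Corven: 45% × 100% = 45%.
Via Palisade → Selkirk → Corven: 93% × 84% × 21% × 100% = 16.4052%.
Total: 45% + 16.4052% = 61.4052%.
Rounded: 61.41%.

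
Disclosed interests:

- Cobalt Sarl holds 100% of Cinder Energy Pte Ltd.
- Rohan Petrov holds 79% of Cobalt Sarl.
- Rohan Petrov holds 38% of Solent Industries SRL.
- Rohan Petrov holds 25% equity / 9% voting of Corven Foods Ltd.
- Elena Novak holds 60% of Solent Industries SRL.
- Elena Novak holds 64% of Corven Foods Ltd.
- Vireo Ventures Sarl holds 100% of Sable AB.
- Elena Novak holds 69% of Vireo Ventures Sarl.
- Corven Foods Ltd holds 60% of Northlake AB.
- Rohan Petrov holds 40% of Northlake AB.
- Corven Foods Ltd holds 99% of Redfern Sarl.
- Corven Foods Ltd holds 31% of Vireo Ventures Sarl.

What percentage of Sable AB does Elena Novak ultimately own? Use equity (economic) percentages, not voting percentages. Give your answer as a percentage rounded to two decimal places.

88.84%

Elena reaches Sable along 2 paths.
Via Vireo: 69% × 100% = 69%.
Via Corven → Vireo: 64% × 31% × 100% = 19.84%.
Total: 69% + 19.84% = 88.84%.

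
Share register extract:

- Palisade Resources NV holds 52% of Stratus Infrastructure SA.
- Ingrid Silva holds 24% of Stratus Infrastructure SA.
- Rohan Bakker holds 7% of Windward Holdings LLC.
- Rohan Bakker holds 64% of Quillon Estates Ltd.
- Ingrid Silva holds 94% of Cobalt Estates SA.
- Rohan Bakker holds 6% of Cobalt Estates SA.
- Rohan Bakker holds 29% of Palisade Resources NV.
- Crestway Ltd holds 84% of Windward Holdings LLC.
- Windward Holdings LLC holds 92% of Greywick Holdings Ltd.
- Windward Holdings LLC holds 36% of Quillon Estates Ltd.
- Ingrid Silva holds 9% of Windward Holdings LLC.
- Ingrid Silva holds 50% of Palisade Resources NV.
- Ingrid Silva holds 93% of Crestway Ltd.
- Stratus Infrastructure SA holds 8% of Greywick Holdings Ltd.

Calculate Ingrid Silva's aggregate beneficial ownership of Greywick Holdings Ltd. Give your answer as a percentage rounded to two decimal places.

Ingrid reaches Greywick along 4 paths.
Via Palisade → Stratus: 50% × 52% × 8% = 2.08%.
Via Stratus: 24% × 8% = 1.92%.
Via Windward: 9% × 92% = 8.28%.
Via Crestway → Windward: 93% × 84% × 92% = 71.8704%.
Total: 2.08% + 1.92% + 8.28% + 71.8704% = 84.1504%.
Rounded: 84.15%.

84.15%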